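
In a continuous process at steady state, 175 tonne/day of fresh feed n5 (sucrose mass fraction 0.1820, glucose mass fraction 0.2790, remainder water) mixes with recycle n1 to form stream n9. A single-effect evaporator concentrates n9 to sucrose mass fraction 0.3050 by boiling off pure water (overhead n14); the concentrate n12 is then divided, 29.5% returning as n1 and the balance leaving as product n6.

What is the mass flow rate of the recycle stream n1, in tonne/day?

Overall sucrose balance (none leaves overhead): sucrose in fresh feed = sucrose in product, i.e. 175×0.182 = (1−0.295)·n12·0.305.
n12 = 31.85/(0.305×0.705) = 148.12 tonne/day.
Recycle n1 = 0.295×148.12 = 43.696 tonne/day.

43.7 tonne/day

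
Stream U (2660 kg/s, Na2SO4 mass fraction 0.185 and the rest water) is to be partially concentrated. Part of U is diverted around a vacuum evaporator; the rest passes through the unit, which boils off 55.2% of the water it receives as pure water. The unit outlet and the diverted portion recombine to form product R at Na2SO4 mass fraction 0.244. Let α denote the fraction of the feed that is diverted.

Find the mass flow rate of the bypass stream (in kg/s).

1230 kg/s

All 2660×0.185 = 492.1 kg/s of Na2SO4 reaches R, so R = 492.1/0.244 = 2016.8 kg/s and vapour = 643.2 kg/s.
The evaporator receives (1−α)·2660 of feed at 0.815 water and removes 0.552 of that water:
0.552×0.815×(1−α)×2660 = 643.2
(1−α) = 643.2/1196.7 = 0.5375;  α = 0.4625.
Bypass flow = 0.4625×2660 = 1230.3 kg/s.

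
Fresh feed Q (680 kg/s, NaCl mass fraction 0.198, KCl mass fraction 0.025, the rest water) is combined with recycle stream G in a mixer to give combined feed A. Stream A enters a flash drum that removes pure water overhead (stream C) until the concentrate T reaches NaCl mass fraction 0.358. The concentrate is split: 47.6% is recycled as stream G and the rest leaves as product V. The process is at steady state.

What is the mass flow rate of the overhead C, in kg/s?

303.9 kg/s

Overall NaCl balance (none leaves overhead): NaCl in fresh feed = NaCl in product, i.e. 680×0.198 = (1−0.476)·T·0.358.
T = 134.64/(0.358×0.524) = 717.73 kg/s.
Recycle G = 0.476×717.73 = 341.64 kg/s.
Combined feed A = 680 + 341.64 = 1021.6 kg/s.
Overhead C = A − T = 1021.6 − 717.73 = 303.91 kg/s.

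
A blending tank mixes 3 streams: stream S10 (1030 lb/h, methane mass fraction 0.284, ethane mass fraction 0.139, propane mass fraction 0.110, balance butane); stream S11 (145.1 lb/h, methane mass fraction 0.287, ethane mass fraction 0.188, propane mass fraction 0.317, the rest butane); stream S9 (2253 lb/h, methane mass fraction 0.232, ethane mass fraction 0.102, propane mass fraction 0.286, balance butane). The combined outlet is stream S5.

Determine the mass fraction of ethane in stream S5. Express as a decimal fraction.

0.117

Total flow out = 1030 + 145.1 + 2253 = 3428.1 lb/h.
ethane in = 1030×0.139 + 145.1×0.188 + 2253×0.102 = 400.25 lb/h.
ethane mass fraction in S5 = 400.25/3428.1 = 0.117.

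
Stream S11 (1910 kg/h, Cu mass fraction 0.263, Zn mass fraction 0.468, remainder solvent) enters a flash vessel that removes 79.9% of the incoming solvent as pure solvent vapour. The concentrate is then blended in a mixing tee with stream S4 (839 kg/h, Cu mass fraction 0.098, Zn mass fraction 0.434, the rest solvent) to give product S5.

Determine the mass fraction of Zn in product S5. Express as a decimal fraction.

Vapour removed = 0.799×0.269×1910 = 410.52 kg/h; concentrate = 1499.5 kg/h.
Zn reaching the mixer = 893.88 (from concentrate) + 839×0.434 = 1258 kg/h.
Product flow = 1499.5 + 839 = 2338.5 kg/h; Zn fraction = 0.538.

0.538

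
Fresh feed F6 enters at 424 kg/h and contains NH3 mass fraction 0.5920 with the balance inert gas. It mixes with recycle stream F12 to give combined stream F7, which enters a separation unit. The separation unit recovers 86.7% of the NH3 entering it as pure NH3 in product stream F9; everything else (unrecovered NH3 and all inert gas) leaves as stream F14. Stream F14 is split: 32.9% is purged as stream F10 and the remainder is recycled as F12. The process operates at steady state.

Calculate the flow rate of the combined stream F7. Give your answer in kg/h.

801.4 kg/h

inert gas enters only via F6 and leaves only via the purge: 424×0.408 = 0.329×(inert gas in F14), and the separation unit passes all inert gas, so inert gas in F7 = inert gas in F14 = 525.81 kg/h.
NH3 in F7: m_A = 424×0.592 + (1−0.329)·(1−0.867)·m_A, so m_A = 251.01/0.9108 = 275.6 kg/h.
F7 = 275.6 + 525.81 = 801.42 kg/h.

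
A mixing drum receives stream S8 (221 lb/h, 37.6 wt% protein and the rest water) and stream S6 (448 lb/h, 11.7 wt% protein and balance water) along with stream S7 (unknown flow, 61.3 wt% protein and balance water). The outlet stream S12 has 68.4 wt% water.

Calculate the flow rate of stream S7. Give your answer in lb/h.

255.5 lb/h

Let S7 be the unknown flow. Total out = 669 + S7.
water balance: 533.49 + 0.387·S7 = 0.684·(669 + S7)
(0.387 − 0.684)·S7 = 0.684×669 − 533.49 = -75.892
S7 = -75.892 / -0.297 = 255.53 lb/h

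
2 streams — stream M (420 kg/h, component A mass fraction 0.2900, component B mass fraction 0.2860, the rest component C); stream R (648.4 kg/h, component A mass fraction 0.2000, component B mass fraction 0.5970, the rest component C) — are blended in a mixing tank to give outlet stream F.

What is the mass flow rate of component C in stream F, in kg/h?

component C out = component C in = 420×0.424 + 648.4×0.203 = 309.71 kg/h.

309.7 kg/h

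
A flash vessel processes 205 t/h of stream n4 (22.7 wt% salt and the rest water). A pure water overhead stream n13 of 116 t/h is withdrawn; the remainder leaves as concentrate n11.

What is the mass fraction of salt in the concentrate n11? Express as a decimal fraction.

salt is not removed: 205×0.227 = 46.535 t/h of salt enters n11.
Concentrate = 205 − 116 = 89 t/h.
Mass fraction = 46.535/89 = 0.5229.

0.5229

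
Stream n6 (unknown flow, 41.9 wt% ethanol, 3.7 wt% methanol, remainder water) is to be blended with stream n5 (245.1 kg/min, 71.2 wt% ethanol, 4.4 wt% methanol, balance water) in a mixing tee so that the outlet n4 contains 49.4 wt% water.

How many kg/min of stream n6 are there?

Let n6 be the unknown flow. Total out = 245.1 + n6.
water balance: 59.804 + 0.544·n6 = 0.494·(245.1 + n6)
(0.544 − 0.494)·n6 = 0.494×245.1 − 59.804 = 61.275
n6 = 61.275 / 0.050 = 1225.5 kg/min

1225 kg/min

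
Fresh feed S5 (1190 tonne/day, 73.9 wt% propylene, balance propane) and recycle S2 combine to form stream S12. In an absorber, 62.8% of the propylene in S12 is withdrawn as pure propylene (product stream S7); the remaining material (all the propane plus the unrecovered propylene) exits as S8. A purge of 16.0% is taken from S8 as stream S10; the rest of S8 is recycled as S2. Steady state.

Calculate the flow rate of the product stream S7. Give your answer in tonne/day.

803.3 tonne/day

propylene in S12: m_A = 1190×0.739 + (1−0.160)·(1−0.628)·m_A, so m_A = 879.41/0.6875 = 1279.1 tonne/day.
Product S7 = 0.628×1279.1 = 803.28 tonne/day.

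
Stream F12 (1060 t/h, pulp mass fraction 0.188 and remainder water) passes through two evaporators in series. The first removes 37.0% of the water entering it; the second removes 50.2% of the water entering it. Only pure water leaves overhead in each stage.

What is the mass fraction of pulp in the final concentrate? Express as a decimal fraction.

0.425

water in feed = 1060×0.812 = 860.72 t/h.
After stage 1: water left = (1−0.370)×860.72 = 542.25; stream total = 741.53 t/h.
After stage 2: water left = (1−0.502)×542.25 = 270.04; final concentrate = 469.32 t/h.
pulp fraction = 199.28/469.32 = 0.425.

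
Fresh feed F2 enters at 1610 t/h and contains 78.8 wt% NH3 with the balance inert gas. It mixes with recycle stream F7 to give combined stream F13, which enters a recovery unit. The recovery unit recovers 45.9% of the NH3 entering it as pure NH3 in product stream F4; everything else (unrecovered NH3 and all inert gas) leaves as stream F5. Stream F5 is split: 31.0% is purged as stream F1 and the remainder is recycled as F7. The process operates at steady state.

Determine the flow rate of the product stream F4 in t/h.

NH3 in F13: m_A = 1610×0.788 + (1−0.310)·(1−0.459)·m_A, so m_A = 1268.7/0.6267 = 2024.3 t/h.
Product F4 = 0.459×2024.3 = 929.18 t/h.

929.2 t/h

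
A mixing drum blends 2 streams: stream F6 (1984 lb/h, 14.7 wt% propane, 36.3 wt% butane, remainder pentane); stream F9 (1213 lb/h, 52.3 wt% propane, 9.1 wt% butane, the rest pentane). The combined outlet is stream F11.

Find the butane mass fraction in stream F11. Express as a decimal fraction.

0.260

Total flow out = 1984 + 1213 = 3197 lb/h.
butane in = 1984×0.363 + 1213×0.091 = 830.58 lb/h.
butane mass fraction in F11 = 830.58/3197 = 0.260.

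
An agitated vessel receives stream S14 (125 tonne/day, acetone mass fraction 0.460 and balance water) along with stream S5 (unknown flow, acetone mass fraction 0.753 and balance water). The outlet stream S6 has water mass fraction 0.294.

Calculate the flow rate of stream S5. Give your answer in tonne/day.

654.3 tonne/day

Let S5 be the unknown flow. Total out = 125 + S5.
water balance: 67.5 + 0.247·S5 = 0.294·(125 + S5)
(0.247 − 0.294)·S5 = 0.294×125 − 67.5 = -30.75
S5 = -30.75 / -0.047 = 654.26 tonne/day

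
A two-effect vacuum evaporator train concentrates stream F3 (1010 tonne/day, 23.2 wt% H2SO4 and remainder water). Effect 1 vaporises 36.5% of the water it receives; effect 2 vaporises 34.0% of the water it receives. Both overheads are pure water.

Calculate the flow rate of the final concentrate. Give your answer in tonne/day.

water in feed = 1010×0.768 = 775.68 tonne/day.
After stage 1: water left = (1−0.365)×775.68 = 492.56; stream total = 726.88 tonne/day.
After stage 2: water left = (1−0.340)×492.56 = 325.09; final concentrate = 559.41 tonne/day.

559.4 tonne/day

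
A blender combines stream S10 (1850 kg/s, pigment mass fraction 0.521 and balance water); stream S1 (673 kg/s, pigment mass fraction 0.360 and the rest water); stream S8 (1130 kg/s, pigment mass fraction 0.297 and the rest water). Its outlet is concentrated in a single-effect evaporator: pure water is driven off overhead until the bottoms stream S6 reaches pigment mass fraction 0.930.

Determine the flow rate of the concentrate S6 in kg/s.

1658 kg/s

pigment entering = 1850×0.521 + 673×0.360 + 1130×0.297 = 1541.7 kg/s.
All pigment reports to S6, so S6 = 1541.7/0.930 = 1657.8 kg/s.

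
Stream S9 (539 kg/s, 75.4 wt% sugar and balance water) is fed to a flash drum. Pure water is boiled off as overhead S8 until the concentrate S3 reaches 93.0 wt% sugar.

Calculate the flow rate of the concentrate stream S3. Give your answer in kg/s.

437 kg/s

sugar is conserved: 539×0.754 = 406.41 kg/s all reports to the concentrate.
Concentrate = 406.41/(target fraction) = 437 kg/s.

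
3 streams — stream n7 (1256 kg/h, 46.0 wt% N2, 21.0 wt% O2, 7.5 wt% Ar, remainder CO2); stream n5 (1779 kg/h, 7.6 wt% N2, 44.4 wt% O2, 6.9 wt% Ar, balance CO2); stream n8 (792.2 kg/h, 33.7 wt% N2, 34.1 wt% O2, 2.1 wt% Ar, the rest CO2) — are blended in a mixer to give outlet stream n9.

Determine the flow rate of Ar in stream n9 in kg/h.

Ar out = Ar in = 1256×0.075 + 1779×0.069 + 792.2×0.021 = 233.59 kg/h.

233.6 kg/h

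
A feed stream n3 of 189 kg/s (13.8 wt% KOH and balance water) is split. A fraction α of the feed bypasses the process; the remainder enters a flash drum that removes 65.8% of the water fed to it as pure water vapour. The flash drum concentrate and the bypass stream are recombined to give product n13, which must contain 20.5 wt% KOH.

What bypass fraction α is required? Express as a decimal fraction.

0.424

All 189×0.138 = 26.082 kg/s of KOH reaches n13, so n13 = 26.082/0.205 = 127.23 kg/s and vapour = 61.771 kg/s.
The evaporator receives (1−α)·189 of feed at 0.862 water and removes 0.658 of that water:
0.658×0.862×(1−α)×189 = 61.771
(1−α) = 61.771/107.2 = 0.5762;  α = 0.4238.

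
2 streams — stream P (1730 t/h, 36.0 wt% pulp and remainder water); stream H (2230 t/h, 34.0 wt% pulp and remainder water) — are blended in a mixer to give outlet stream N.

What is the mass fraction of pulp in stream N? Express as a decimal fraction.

Total flow out = 1730 + 2230 = 3960 t/h.
pulp in = 1730×0.360 + 2230×0.340 = 1381 t/h.
pulp mass fraction in N = 1381/3960 = 0.349.

0.349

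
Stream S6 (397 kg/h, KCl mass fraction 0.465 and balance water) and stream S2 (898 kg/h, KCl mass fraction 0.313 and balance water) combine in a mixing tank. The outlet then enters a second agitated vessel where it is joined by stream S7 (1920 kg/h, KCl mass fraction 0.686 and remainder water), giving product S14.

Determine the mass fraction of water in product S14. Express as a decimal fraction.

Overall, product flow = 3215 kg/h.
water in = 397×0.535 + 898×0.687 + 1920×0.314 = 1432.2 kg/h.
water fraction in S14 = 0.445.

0.445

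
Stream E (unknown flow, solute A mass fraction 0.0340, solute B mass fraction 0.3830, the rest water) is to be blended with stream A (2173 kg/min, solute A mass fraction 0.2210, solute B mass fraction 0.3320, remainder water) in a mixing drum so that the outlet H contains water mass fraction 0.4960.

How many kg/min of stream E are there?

Let E be the unknown flow. Total out = 2173 + E.
water balance: 971.33 + 0.583·E = 0.496·(2173 + E)
(0.583 − 0.496)·E = 0.496×2173 − 971.33 = 106.48
E = 106.48 / 0.087 = 1223.9 kg/min

1224 kg/min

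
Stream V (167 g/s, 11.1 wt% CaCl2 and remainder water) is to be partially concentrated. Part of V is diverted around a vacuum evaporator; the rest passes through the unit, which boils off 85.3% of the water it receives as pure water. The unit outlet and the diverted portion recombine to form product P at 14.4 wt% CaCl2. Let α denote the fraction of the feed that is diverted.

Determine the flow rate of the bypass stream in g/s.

116.5 g/s

All 167×0.111 = 18.537 g/s of CaCl2 reaches P, so P = 18.537/0.144 = 128.73 g/s and vapour = 38.271 g/s.
The evaporator receives (1−α)·167 of feed at 0.889 water and removes 0.853 of that water:
0.853×0.889×(1−α)×167 = 38.271
(1−α) = 38.271/126.64 = 0.3022;  α = 0.6978.
Bypass flow = 0.6978×167 = 116.53 g/s.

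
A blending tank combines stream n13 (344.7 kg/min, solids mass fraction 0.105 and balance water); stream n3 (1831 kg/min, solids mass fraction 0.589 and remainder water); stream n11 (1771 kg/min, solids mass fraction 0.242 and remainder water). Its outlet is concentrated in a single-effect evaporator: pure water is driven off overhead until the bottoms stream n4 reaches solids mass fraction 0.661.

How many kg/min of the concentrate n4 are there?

solids entering = 344.7×0.105 + 1831×0.589 + 1771×0.242 = 1543.2 kg/min.
All solids reports to n4, so n4 = 1543.2/0.661 = 2334.7 kg/min.

2335 kg/min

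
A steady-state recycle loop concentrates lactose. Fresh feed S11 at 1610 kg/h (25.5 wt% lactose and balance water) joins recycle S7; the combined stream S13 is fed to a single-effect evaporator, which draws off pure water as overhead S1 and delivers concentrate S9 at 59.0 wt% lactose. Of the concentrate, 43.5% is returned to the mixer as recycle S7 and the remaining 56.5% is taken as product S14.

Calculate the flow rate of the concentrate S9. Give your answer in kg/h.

Overall lactose balance (none leaves overhead): lactose in fresh feed = lactose in product, i.e. 1610×0.255 = (1−0.435)·S9·0.590.
S9 = 410.55/(0.590×0.565) = 1231.6 kg/h.

1232 kg/h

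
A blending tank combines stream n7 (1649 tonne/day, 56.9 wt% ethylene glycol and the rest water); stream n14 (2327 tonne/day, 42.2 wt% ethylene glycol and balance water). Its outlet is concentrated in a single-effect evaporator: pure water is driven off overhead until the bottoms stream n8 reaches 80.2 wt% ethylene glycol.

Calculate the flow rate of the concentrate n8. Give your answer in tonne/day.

ethylene glycol entering = 1649×0.569 + 2327×0.422 = 1920.3 tonne/day.
All ethylene glycol reports to n8, so n8 = 1920.3/0.802 = 2394.4 tonne/day.

2394 tonne/day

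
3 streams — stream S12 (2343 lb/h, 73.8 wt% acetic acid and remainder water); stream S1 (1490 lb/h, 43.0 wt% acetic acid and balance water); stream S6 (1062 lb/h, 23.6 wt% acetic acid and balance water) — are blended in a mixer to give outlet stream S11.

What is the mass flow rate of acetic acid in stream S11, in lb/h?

acetic acid out = acetic acid in = 2343×0.738 + 1490×0.430 + 1062×0.236 = 2620.5 lb/h.

2620 lb/h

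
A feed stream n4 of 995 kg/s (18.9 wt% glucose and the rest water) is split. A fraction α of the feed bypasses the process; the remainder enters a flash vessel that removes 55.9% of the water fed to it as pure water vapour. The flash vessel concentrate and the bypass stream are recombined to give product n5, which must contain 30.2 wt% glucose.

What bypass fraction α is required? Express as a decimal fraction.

0.175

All 995×0.189 = 188.06 kg/s of glucose reaches n5, so n5 = 188.06/0.302 = 622.7 kg/s and vapour = 372.3 kg/s.
The evaporator receives (1−α)·995 of feed at 0.811 water and removes 0.559 of that water:
0.559×0.811×(1−α)×995 = 372.3
(1−α) = 372.3/451.08 = 0.8254;  α = 0.1746.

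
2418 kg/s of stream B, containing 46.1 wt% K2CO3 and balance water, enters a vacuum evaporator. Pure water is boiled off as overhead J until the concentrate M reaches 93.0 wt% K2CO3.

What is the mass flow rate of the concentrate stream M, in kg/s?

1199 kg/s

K2CO3 is conserved: 2418×0.461 = 1114.7 kg/s all reports to the concentrate.
Concentrate = 1114.7/(target fraction) = 1198.6 kg/s.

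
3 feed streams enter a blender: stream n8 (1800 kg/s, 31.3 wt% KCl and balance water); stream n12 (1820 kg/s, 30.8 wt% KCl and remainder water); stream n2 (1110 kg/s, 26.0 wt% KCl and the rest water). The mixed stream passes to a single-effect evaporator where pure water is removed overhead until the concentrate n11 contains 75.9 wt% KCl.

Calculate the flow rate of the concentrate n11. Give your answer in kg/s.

1861 kg/s

KCl entering = 1800×0.313 + 1820×0.308 + 1110×0.260 = 1412.6 kg/s.
All KCl reports to n11, so n11 = 1412.6/0.759 = 1861.1 kg/s.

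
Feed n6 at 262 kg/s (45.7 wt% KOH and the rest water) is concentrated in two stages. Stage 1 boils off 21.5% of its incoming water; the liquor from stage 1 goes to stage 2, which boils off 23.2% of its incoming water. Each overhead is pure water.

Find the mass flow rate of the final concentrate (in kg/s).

205.5 kg/s

water in feed = 262×0.543 = 142.27 kg/s.
After stage 1: water left = (1−0.215)×142.27 = 111.68; stream total = 231.41 kg/s.
After stage 2: water left = (1−0.232)×111.68 = 85.769; final concentrate = 205.5 kg/s.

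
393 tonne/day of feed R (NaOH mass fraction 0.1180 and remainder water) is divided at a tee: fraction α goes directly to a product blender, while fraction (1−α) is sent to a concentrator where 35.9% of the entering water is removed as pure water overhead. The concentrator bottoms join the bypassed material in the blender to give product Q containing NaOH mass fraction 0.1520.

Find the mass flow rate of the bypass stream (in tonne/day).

115.4 tonne/day

All 393×0.118 = 46.374 tonne/day of NaOH reaches Q, so Q = 46.374/0.152 = 305.09 tonne/day and vapour = 87.908 tonne/day.
The evaporator receives (1−α)·393 of feed at 0.882 water and removes 0.359 of that water:
0.359×0.882×(1−α)×393 = 87.908
(1−α) = 87.908/124.44 = 0.7064;  α = 0.2936.
Bypass flow = 0.2936×393 = 115.37 tonne/day.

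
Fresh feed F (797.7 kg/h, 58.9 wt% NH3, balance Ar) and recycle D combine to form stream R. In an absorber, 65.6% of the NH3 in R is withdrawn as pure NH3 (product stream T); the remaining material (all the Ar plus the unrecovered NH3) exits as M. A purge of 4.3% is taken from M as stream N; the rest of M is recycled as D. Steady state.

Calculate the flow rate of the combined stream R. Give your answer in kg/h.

8325 kg/h

Ar enters only via F and leaves only via the purge: 797.7×0.411 = 0.043×(Ar in M), and the absorber passes all Ar, so Ar in R = Ar in M = 7624.5 kg/h.
NH3 in R: m_A = 797.7×0.589 + (1−0.043)·(1−0.656)·m_A, so m_A = 469.85/0.6708 = 700.43 kg/h.
R = 700.43 + 7624.5 = 8325 kg/h.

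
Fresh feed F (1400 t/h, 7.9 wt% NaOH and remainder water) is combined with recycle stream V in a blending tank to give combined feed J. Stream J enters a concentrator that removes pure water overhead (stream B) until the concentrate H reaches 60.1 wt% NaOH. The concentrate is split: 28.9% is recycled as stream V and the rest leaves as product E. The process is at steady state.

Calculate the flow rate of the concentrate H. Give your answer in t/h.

258.8 t/h

Overall NaOH balance (none leaves overhead): NaOH in fresh feed = NaOH in product, i.e. 1400×0.079 = (1−0.289)·H·0.601.
H = 110.6/(0.601×0.711) = 258.83 t/h.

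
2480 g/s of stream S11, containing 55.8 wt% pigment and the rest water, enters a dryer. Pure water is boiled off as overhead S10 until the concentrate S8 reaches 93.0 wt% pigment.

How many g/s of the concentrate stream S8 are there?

1488 g/s

pigment is conserved: 2480×0.558 = 1383.8 g/s all reports to the concentrate.
Concentrate = 1383.8/(target fraction) = 1488 g/s.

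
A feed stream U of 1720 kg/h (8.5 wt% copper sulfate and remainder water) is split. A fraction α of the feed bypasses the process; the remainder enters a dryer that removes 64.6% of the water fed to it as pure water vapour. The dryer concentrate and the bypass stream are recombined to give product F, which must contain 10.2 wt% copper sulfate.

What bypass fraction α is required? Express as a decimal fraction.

0.718

All 1720×0.085 = 146.2 kg/h of copper sulfate reaches F, so F = 146.2/0.102 = 1433.3 kg/h and vapour = 286.67 kg/h.
The evaporator receives (1−α)·1720 of feed at 0.915 water and removes 0.646 of that water:
0.646×0.915×(1−α)×1720 = 286.67
(1−α) = 286.67/1016.7 = 0.2820;  α = 0.7180.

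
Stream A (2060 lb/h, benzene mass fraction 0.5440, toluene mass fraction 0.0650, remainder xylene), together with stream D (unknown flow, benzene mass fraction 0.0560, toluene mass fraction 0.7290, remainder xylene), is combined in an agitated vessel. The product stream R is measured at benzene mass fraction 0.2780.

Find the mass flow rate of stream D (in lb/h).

Let D be the unknown flow. Total out = 2060 + D.
benzene balance: 1120.6 + 0.056·D = 0.278·(2060 + D)
(0.056 − 0.278)·D = 0.278×2060 − 1120.6 = -547.96
D = -547.96 / -0.222 = 2468.3 lb/h

2468 lb/h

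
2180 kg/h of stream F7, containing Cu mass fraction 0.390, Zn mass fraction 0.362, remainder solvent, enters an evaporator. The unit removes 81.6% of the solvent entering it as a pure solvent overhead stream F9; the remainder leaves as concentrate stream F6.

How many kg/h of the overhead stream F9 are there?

solvent entering = 2180×0.248 = 540.64 kg/h; overhead removed = 0.816×540.64 = 441.16 kg/h.

441.2 kg/h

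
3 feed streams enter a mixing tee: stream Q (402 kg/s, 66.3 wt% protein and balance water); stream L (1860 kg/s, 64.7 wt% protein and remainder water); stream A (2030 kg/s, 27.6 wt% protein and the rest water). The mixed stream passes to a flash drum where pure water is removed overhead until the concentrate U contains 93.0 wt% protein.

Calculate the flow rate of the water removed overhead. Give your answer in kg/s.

protein entering = 402×0.663 + 1860×0.647 + 2030×0.276 = 2030.2 kg/s.
All protein reports to U, so U = 2030.2/0.930 = 2183 kg/s.
Total feed = 4292 kg/s; overhead = 4292 − 2183 = 2109 kg/s.

2109 kg/s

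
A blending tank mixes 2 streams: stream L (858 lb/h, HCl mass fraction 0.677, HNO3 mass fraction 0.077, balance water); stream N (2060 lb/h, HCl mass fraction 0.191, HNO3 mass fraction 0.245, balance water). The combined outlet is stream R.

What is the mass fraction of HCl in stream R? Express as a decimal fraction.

Total flow out = 858 + 2060 = 2918 lb/h.
HCl in = 858×0.677 + 2060×0.191 = 974.33 lb/h.
HCl mass fraction in R = 974.33/2918 = 0.334.

0.334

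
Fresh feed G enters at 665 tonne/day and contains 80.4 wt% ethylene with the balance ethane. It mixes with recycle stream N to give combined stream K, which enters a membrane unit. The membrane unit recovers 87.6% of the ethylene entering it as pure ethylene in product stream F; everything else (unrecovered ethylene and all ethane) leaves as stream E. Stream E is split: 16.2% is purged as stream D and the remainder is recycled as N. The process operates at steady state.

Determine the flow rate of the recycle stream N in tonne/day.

ethane enters only via G and leaves only via the purge: 665×0.196 = 0.162×(ethane in E), and the membrane unit passes all ethane, so ethane in K = ethane in E = 804.57 tonne/day.
ethylene in K: m_A = 665×0.804 + (1−0.162)·(1−0.876)·m_A, so m_A = 534.66/0.8961 = 596.66 tonne/day.
E = (1−0.876)×596.66 + 804.57 = 878.55 tonne/day.
Recycle N = (1−0.162)×878.55 = 736.23 tonne/day.

736.2 tonne/day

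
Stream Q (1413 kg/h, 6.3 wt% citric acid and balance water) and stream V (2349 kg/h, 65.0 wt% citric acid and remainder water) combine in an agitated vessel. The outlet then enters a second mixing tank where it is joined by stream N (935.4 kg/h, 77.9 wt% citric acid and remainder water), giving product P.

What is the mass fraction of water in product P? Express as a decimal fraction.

Overall, product flow = 4697.4 kg/h.
water in = 1413×0.937 + 2349×0.350 + 935.4×0.221 = 2352.9 kg/h.
water fraction in P = 0.5009.

0.5009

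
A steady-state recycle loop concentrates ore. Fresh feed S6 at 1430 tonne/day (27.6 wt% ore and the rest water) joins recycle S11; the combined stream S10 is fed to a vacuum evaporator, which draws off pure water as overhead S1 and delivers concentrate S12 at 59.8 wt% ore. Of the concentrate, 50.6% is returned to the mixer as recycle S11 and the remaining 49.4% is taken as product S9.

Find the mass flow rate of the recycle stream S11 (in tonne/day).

676 tonne/day

Overall ore balance (none leaves overhead): ore in fresh feed = ore in product, i.e. 1430×0.276 = (1−0.506)·S12·0.598.
S12 = 394.68/(0.598×0.494) = 1336 tonne/day.
Recycle S11 = 0.506×1336 = 676.03 tonne/day.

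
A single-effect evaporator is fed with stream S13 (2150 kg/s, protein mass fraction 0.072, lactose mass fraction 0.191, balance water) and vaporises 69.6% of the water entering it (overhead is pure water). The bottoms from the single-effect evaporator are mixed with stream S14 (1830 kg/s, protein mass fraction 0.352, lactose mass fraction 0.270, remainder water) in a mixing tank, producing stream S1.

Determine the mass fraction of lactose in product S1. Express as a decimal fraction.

Vapour removed = 0.696×0.737×2150 = 1102.8 kg/s; concentrate = 1047.2 kg/s.
lactose reaching the mixer = 410.65 (from concentrate) + 1830×0.270 = 904.75 kg/s.
Product flow = 1047.2 + 1830 = 2877.2 kg/s; lactose fraction = 0.314.

0.314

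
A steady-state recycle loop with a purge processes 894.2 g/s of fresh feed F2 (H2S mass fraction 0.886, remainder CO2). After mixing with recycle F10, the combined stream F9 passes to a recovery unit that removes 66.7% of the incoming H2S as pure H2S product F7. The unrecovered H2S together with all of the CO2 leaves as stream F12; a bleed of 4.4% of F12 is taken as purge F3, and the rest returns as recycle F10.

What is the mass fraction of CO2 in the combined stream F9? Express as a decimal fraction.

0.666

CO2 enters only via F2 and leaves only via the purge: 894.2×0.114 = 0.044×(CO2 in F12), and the recovery unit passes all CO2, so CO2 in F9 = CO2 in F12 = 2316.8 g/s.
H2S in F9: m_A = 894.2×0.886 + (1−0.044)·(1−0.667)·m_A, so m_A = 792.26/0.6817 = 1162.3 g/s.
F9 = 1162.3 + 2316.8 = 3479.1 g/s.
CO2 fraction in F9 = 2316.8/3479.1 = 0.666.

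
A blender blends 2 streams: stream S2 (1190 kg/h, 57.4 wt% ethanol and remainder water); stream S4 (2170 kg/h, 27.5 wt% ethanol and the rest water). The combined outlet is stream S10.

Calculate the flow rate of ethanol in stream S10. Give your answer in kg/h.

ethanol out = ethanol in = 1190×0.574 + 2170×0.275 = 1279.8 kg/h.

1280 kg/h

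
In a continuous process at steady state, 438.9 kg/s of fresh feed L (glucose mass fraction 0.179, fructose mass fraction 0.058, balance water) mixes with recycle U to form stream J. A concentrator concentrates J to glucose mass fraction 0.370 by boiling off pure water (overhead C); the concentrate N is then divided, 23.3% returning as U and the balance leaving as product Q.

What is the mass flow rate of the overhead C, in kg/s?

226.6 kg/s

Overall glucose balance (none leaves overhead): glucose in fresh feed = glucose in product, i.e. 438.9×0.179 = (1−0.233)·N·0.370.
N = 78.563/(0.370×0.767) = 276.84 kg/s.
Recycle U = 0.233×276.84 = 64.503 kg/s.
Combined feed J = 438.9 + 64.503 = 503.4 kg/s.
Overhead C = J − N = 503.4 − 276.84 = 226.57 kg/s.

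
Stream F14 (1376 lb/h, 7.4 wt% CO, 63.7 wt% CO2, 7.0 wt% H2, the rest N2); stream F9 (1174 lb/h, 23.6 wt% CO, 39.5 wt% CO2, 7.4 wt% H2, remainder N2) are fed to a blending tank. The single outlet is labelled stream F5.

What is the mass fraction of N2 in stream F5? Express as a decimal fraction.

0.254

Total flow out = 1376 + 1174 = 2550 lb/h.
N2 in = 1376×0.219 + 1174×0.295 = 647.67 lb/h.
N2 mass fraction in F5 = 647.67/2550 = 0.254.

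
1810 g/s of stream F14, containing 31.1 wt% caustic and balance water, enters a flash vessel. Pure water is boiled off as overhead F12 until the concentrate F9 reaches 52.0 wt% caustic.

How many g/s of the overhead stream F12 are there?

caustic is conserved: 1810×0.311 = 562.91 g/s all reports to the concentrate.
Concentrate = 562.91/(target fraction) = 1082.5 g/s.
Overhead = 1810 − 1082.5 = 727.48 g/s.

727.5 g/s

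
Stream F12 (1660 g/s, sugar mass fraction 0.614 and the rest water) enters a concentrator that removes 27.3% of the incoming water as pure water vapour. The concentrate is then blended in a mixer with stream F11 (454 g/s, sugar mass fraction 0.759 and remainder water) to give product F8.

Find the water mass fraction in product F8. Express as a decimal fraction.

0.297

Vapour removed = 0.273×0.386×1660 = 174.93 g/s; concentrate = 1485.1 g/s.
water reaching the mixer = 465.83 (from concentrate) + 454×0.241 = 575.25 g/s.
Product flow = 1485.1 + 454 = 1939.1 g/s; water fraction = 0.297.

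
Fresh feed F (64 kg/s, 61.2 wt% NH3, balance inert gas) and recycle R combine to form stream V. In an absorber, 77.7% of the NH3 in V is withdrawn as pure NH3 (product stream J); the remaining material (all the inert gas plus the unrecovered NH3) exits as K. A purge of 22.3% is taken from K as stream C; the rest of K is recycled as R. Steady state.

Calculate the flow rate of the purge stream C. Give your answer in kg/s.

27.19 kg/s

inert gas enters only via F and leaves only via the purge: 64×0.388 = 0.223×(inert gas in K), and the absorber passes all inert gas, so inert gas in V = inert gas in K = 111.35 kg/s.
NH3 in V: m_A = 64×0.612 + (1−0.223)·(1−0.777)·m_A, so m_A = 39.168/0.8267 = 47.377 kg/s.
K = (1−0.777)×47.377 + 111.35 = 121.92 kg/s.
Purge C = 0.223×121.92 = 27.188 kg/s.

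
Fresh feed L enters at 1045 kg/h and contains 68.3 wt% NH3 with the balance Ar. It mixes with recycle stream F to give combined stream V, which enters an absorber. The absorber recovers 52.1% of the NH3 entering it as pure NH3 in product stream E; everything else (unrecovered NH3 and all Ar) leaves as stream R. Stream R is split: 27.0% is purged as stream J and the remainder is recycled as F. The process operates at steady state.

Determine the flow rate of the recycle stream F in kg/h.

Ar enters only via L and leaves only via the purge: 1045×0.317 = 0.270×(Ar in R), and the absorber passes all Ar, so Ar in V = Ar in R = 1226.9 kg/h.
NH3 in V: m_A = 1045×0.683 + (1−0.270)·(1−0.521)·m_A, so m_A = 713.74/0.6503 = 1097.5 kg/h.
R = (1−0.521)×1097.5 + 1226.9 = 1752.6 kg/h.
Recycle F = (1−0.270)×1752.6 = 1279.4 kg/h.

1279 kg/h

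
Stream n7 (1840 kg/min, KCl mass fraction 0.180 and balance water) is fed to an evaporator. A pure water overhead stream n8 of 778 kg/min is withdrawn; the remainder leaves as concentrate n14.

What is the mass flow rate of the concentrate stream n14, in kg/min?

1062 kg/min

Concentrate = 1840 − 778 = 1062 kg/min.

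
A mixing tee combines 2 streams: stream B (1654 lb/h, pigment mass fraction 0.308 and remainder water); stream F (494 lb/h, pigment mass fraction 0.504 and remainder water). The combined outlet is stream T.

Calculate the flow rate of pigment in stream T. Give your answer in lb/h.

pigment out = pigment in = 1654×0.308 + 494×0.504 = 758.41 lb/h.

758.4 lb/h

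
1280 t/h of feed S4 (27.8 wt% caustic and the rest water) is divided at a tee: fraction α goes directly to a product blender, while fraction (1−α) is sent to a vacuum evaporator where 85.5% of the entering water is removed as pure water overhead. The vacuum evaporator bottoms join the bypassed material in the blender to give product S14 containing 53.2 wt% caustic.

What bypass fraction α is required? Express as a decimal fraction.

0.227

All 1280×0.278 = 355.84 t/h of caustic reaches S14, so S14 = 355.84/0.532 = 668.87 t/h and vapour = 611.13 t/h.
The evaporator receives (1−α)·1280 of feed at 0.722 water and removes 0.855 of that water:
0.855×0.722×(1−α)×1280 = 611.13
(1−α) = 611.13/790.16 = 0.7734;  α = 0.2266.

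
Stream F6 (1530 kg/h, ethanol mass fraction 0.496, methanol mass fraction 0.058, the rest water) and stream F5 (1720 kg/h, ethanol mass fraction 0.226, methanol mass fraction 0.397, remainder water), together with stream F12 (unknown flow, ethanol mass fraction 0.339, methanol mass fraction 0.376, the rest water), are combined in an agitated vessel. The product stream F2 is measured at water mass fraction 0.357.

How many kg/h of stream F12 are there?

2369 kg/h

Let F12 be the unknown flow. Total out = 3250 + F12.
water balance: 1330.8 + 0.285·F12 = 0.357·(3250 + F12)
(0.285 − 0.357)·F12 = 0.357×3250 − 1330.8 = -170.57
F12 = -170.57 / -0.072 = 2369 kg/h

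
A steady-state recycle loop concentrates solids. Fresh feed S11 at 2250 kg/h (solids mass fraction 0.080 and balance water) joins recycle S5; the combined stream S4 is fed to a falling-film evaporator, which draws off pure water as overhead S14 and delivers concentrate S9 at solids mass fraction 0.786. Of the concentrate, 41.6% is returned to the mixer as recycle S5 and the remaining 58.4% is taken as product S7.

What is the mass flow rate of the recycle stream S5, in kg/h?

163.1 kg/h

Overall solids balance (none leaves overhead): solids in fresh feed = solids in product, i.e. 2250×0.080 = (1−0.416)·S9·0.786.
S9 = 180/(0.786×0.584) = 392.14 kg/h.
Recycle S5 = 0.416×392.14 = 163.13 kg/h.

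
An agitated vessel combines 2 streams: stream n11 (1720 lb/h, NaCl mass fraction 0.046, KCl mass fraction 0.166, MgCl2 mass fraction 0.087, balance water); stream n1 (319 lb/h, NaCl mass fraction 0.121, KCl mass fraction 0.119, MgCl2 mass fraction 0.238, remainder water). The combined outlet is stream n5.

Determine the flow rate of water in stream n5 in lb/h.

1372 lb/h

water out = water in = 1720×0.701 + 319×0.522 = 1372.2 lb/h.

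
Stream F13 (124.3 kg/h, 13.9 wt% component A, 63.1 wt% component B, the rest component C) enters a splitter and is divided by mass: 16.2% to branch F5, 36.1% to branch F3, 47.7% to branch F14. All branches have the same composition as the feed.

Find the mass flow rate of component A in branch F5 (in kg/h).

Branch F5 total = 0.162×124.3 = 20.137 kg/h.
component A in F5 = 0.139×20.137 = 2.799 kg/h.

2.799 kg/h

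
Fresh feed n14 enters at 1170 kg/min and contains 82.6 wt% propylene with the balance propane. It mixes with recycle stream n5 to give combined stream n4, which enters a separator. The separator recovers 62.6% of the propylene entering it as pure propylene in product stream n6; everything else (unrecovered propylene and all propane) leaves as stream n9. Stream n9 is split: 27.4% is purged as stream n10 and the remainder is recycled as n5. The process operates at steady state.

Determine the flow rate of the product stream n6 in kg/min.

propylene in n4: m_A = 1170×0.826 + (1−0.274)·(1−0.626)·m_A, so m_A = 966.42/0.7285 = 1326.6 kg/min.
Product n6 = 0.626×1326.6 = 830.47 kg/min.

830.5 kg/min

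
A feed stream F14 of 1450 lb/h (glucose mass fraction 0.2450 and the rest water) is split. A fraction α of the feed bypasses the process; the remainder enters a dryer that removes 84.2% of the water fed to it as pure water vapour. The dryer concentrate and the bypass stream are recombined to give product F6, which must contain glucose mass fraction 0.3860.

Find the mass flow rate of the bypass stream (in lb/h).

616.8 lb/h

All 1450×0.245 = 355.25 lb/h of glucose reaches F6, so F6 = 355.25/0.386 = 920.34 lb/h and vapour = 529.66 lb/h.
The evaporator receives (1−α)·1450 of feed at 0.755 water and removes 0.842 of that water:
0.842×0.755×(1−α)×1450 = 529.66
(1−α) = 529.66/921.78 = 0.5746;  α = 0.4254.
Bypass flow = 0.4254×1450 = 616.82 lb/h.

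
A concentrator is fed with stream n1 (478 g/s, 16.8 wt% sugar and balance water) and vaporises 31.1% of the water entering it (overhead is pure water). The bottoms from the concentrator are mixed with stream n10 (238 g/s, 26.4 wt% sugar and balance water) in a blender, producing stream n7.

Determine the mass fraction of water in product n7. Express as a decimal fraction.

0.7583

Vapour removed = 0.311×0.832×478 = 123.68 g/s; concentrate = 354.32 g/s.
water reaching the mixer = 274.01 (from concentrate) + 238×0.736 = 449.18 g/s.
Product flow = 354.32 + 238 = 592.32 g/s; water fraction = 0.7583.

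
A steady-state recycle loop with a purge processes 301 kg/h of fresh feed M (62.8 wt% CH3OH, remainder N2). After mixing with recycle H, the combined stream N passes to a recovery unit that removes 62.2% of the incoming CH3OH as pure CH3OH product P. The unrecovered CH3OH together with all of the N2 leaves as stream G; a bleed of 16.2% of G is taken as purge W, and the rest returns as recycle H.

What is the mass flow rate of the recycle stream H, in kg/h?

666.9 kg/h

N2 enters only via M and leaves only via the purge: 301×0.372 = 0.162×(N2 in G), and the recovery unit passes all N2, so N2 in N = N2 in G = 691.19 kg/h.
CH3OH in N: m_A = 301×0.628 + (1−0.162)·(1−0.622)·m_A, so m_A = 189.03/0.6832 = 276.67 kg/h.
G = (1−0.622)×276.67 + 691.19 = 795.76 kg/h.
Recycle H = (1−0.162)×795.76 = 666.85 kg/h.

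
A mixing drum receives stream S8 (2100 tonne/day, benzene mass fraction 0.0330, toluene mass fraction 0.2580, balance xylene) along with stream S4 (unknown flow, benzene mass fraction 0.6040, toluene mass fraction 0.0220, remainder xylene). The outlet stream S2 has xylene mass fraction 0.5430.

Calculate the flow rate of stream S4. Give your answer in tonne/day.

Let S4 be the unknown flow. Total out = 2100 + S4.
xylene balance: 1488.9 + 0.374·S4 = 0.543·(2100 + S4)
(0.374 − 0.543)·S4 = 0.543×2100 − 1488.9 = -348.6
S4 = -348.6 / -0.169 = 2062.7 tonne/day

2063 tonne/day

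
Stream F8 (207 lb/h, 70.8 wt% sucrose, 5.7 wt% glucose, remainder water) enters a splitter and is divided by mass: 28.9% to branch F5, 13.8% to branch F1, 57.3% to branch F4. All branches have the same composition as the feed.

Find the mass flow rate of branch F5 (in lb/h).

Branch F5 flow = 0.289×207 = 59.823 lb/h.

59.82 lb/h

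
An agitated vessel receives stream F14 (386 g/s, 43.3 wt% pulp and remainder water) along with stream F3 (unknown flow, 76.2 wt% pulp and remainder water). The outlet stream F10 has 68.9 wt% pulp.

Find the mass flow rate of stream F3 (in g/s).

Let F3 be the unknown flow. Total out = 386 + F3.
pulp balance: 167.14 + 0.762·F3 = 0.689·(386 + F3)
(0.762 − 0.689)·F3 = 0.689×386 − 167.14 = 98.816
F3 = 98.816 / 0.073 = 1353.6 g/s

1354 g/s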